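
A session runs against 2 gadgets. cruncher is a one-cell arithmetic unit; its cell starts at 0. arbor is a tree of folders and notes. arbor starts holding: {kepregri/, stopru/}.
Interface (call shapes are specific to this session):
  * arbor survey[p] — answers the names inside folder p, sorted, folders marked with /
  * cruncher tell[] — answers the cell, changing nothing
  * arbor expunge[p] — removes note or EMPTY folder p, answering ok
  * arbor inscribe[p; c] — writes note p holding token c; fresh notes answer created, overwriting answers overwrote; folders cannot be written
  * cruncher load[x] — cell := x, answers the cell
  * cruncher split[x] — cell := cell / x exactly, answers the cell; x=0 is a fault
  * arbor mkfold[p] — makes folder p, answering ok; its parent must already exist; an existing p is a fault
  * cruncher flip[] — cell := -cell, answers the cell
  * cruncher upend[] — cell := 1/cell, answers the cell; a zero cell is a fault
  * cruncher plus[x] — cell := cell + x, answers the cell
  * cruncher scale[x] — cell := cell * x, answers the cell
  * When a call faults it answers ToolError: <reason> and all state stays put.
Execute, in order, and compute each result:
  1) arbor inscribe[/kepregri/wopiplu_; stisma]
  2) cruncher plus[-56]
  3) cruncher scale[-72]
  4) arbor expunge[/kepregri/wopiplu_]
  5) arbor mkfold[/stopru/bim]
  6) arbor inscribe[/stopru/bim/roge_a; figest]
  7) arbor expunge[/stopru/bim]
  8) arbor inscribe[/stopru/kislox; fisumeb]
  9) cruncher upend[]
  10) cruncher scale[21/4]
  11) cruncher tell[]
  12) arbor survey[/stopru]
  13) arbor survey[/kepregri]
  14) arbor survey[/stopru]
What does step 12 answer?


Answer: [bim/, kislox]

Derivation:
CALL arbor inscribe[p→/kepregri/wopiplu_; c→stisma]
RET  created
CALL cruncher plus[x→-56]
RET  -56
CALL cruncher scale[x→-72]
RET  4032
CALL arbor expunge[p→/kepregri/wopiplu_]
RET  ok
CALL arbor mkfold[p→/stopru/bim]
RET  ok
CALL arbor inscribe[p→/stopru/bim/roge_a; c→figest]
RET  created
CALL arbor expunge[p→/stopru/bim]
RET  ToolError: not empty
CALL arbor inscribe[p→/stopru/kislox; c→fisumeb]
RET  created
CALL cruncher upend[]
RET  1/4032
CALL cruncher scale[x→21/4]
RET  1/768
CALL cruncher tell[]
RET  1/768
CALL arbor survey[p→/stopru]
RET  [bim/, kislox]
CALL arbor survey[p→/kepregri]
RET  []
CALL arbor survey[p→/stopru]
RET  [bim/, kislox]


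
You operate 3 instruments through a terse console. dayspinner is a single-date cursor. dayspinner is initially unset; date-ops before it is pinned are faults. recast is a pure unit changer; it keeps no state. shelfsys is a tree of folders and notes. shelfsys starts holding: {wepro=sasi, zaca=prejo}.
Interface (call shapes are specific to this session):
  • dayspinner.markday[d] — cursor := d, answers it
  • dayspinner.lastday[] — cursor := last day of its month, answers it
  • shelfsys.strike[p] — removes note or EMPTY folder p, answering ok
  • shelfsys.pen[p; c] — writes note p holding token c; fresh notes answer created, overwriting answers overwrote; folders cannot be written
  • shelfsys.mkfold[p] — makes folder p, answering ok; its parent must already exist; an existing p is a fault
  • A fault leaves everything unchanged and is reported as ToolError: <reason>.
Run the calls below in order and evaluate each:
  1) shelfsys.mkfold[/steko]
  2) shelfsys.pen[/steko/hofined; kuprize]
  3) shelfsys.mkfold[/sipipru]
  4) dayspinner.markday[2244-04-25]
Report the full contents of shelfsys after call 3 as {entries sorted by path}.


Answer: {sipipru/, steko/, steko/hofined=kuprize, wepro=sasi, zaca=prejo}

Derivation:
~$ shelfsys.mkfold p='/steko'
:: ok
~$ shelfsys.pen p='/steko/hofined' c='kuprize'
:: created
~$ shelfsys.mkfold p='/sipipru'
:: ok
~$ dayspinner.markday d='2244-04-25'
:: 2244-04-25


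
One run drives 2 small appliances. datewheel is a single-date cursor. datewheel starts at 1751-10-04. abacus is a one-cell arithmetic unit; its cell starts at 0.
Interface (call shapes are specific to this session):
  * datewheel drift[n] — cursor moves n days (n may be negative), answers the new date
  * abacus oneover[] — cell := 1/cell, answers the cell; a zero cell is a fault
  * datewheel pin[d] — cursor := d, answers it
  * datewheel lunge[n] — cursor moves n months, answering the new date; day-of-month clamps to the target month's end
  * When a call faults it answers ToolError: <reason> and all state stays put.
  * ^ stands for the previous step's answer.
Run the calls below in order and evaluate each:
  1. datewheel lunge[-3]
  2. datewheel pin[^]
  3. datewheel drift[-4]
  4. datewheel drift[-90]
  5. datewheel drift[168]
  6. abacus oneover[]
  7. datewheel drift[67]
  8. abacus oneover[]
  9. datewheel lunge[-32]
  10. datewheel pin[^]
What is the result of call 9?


Answer: 1749-03-22

Derivation:
> datewheel lunge -3
= 1751-07-04
> datewheel pin ^
= 1751-07-04
> datewheel drift -4
= 1751-06-30
> datewheel drift -90
= 1751-04-01
> datewheel drift 168
= 1751-09-16
> abacus oneover
= ToolError: reciprocal of zero
> datewheel drift 67
= 1751-11-22
> abacus oneover
= ToolError: reciprocal of zero
> datewheel lunge -32
= 1749-03-22
> datewheel pin ^
= 1749-03-22


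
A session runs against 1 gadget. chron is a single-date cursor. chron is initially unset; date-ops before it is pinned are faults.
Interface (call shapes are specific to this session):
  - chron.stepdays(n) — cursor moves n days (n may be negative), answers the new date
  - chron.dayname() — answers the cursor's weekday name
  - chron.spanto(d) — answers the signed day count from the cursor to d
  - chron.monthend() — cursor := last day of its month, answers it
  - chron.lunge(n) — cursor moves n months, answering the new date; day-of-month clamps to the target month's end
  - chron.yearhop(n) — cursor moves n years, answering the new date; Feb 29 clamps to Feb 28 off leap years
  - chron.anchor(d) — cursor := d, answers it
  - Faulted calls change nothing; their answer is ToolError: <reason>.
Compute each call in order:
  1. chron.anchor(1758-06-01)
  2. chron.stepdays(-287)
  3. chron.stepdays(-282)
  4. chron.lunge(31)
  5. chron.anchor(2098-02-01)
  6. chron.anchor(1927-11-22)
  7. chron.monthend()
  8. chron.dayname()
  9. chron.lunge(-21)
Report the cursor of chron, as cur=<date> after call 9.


# chron.anchor(d='1758-06-01') == 1758-06-01
# chron.stepdays(n='-287') == 1757-08-18
# chron.stepdays(n='-282') == 1756-11-09
# chron.lunge(n='31') == 1759-06-09
# chron.anchor(d='2098-02-01') == 2098-02-01
# chron.anchor(d='1927-11-22') == 1927-11-22
# chron.monthend() == 1927-11-30
# chron.dayname() == Wednesday
# chron.lunge(n='-21') == 1926-02-28

Answer: cur=1926-02-28


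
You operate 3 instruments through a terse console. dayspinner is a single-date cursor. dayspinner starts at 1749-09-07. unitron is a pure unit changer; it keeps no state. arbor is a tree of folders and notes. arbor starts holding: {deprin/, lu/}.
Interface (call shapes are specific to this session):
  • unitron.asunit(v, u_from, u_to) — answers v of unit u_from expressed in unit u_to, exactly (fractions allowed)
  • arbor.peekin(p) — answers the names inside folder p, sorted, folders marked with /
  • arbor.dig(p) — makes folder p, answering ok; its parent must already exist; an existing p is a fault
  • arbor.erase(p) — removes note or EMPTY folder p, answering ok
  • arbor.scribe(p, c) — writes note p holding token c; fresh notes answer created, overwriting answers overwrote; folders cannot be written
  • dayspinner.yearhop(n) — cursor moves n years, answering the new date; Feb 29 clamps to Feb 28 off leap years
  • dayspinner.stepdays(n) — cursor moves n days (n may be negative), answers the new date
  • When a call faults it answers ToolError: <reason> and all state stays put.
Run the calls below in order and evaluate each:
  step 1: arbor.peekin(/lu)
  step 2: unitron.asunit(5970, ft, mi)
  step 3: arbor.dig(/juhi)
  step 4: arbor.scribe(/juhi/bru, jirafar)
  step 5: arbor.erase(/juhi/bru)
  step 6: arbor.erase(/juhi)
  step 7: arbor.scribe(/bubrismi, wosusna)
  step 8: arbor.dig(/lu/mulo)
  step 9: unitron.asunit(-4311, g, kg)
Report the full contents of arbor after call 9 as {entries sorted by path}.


% arbor.peekin p='/lu'
:: []
% unitron.asunit v='5970' u_from='ft' u_to='mi'
:: 199/176
% arbor.dig p='/juhi'
:: ok
% arbor.scribe p='/juhi/bru' c='jirafar'
:: created
% arbor.erase p='/juhi/bru'
:: ok
% arbor.erase p='/juhi'
:: ok
% arbor.scribe p='/bubrismi' c='wosusna'
:: created
% arbor.dig p='/lu/mulo'
:: ok
% unitron.asunit v='-4311' u_from='g' u_to='kg'
:: -4311/1000

Answer: {bubrismi=wosusna, deprin/, lu/, lu/mulo/}


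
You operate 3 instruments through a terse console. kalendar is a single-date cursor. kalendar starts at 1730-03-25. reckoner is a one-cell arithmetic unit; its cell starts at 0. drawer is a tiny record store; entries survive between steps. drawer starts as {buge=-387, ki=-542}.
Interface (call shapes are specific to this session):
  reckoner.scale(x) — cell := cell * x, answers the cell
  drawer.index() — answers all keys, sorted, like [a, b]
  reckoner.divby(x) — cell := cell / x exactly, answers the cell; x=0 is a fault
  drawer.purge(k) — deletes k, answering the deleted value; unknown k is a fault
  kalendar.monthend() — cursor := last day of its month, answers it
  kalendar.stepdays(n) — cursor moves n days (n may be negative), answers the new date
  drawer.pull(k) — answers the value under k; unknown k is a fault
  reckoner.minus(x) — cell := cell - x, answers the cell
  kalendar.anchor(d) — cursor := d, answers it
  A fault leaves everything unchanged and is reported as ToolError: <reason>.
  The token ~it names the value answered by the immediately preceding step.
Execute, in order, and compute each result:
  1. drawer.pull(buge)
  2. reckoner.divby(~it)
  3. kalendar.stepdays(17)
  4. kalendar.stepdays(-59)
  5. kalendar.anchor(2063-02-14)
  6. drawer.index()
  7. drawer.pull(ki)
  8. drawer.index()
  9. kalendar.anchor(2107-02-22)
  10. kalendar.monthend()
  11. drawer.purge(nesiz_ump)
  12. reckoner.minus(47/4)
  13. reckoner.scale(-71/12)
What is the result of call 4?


CALL pull[buge]
RET  -387
CALL divby[~it]
RET  0
CALL stepdays[17]
RET  1730-04-11
CALL stepdays[-59]
RET  1730-02-11
CALL anchor[2063-02-14]
RET  2063-02-14
CALL index[]
RET  [buge, ki]
CALL pull[ki]
RET  -542
CALL index[]
RET  [buge, ki]
CALL anchor[2107-02-22]
RET  2107-02-22
CALL monthend[]
RET  2107-02-28
CALL purge[nesiz_ump]
RET  ToolError: no such key nesiz_ump
CALL minus[47/4]
RET  -47/4
CALL scale[-71/12]
RET  3337/48

Answer: 1730-02-11


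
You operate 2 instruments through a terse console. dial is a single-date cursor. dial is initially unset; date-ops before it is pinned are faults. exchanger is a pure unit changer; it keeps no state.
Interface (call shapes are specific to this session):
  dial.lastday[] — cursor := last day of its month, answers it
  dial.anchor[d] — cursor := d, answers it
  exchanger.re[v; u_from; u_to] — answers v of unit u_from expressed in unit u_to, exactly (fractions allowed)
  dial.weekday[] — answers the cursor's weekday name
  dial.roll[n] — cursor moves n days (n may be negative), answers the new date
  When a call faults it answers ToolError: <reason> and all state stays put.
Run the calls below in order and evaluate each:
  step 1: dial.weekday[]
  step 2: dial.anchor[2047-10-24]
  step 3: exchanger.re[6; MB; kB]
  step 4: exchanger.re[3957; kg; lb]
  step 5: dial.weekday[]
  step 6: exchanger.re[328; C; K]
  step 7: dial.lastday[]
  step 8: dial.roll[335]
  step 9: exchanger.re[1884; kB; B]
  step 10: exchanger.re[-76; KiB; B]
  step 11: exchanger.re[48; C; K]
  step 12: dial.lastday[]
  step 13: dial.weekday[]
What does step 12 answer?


Answer: 2048-09-30

Derivation:
> dial.weekday
:: ToolError: no date set
> dial.anchor d: 2047-10-24
:: 2047-10-24
> exchanger.re v: 6 u_from: MB u_to: kB
:: 6000
> exchanger.re v: 3957 u_from: kg u_to: lb
:: 395700000000/45359237
> dial.weekday
:: Thursday
> exchanger.re v: 328 u_from: C u_to: K
:: 12023/20
> dial.lastday
:: 2047-10-31
> dial.roll n: 335
:: 2048-09-30
> exchanger.re v: 1884 u_from: kB u_to: B
:: 1884000
> exchanger.re v: -76 u_from: KiB u_to: B
:: -77824
> exchanger.re v: 48 u_from: C u_to: K
:: 6423/20
> dial.lastday
:: 2048-09-30
> dial.weekday
:: Wednesday


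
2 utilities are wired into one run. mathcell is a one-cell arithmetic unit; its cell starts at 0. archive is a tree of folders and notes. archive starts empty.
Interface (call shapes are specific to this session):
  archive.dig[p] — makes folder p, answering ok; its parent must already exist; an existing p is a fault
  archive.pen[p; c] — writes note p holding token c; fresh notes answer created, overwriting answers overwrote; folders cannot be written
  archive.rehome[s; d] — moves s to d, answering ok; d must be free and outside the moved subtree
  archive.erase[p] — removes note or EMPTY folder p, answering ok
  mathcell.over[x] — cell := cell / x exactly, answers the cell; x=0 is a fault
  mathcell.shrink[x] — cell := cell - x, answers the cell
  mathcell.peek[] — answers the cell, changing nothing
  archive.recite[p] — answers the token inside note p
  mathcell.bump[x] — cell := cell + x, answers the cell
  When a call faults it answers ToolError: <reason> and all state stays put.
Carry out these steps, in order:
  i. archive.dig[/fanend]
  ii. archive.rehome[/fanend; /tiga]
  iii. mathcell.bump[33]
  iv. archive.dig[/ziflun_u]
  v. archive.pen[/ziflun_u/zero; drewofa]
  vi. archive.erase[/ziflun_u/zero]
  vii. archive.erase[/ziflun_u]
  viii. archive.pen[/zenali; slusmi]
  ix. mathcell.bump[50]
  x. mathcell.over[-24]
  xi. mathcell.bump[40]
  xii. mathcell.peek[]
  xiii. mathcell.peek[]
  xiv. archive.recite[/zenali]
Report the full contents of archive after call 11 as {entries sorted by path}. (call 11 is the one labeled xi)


Step: archive.dig[p=/fanend]
Result: ok
Step: archive.rehome[s=/fanend; d=/tiga]
Result: ok
Step: mathcell.bump[x=33]
Result: 33
Step: archive.dig[p=/ziflun_u]
Result: ok
Step: archive.pen[p=/ziflun_u/zero; c=drewofa]
Result: created
Step: archive.erase[p=/ziflun_u/zero]
Result: ok
Step: archive.erase[p=/ziflun_u]
Result: ok
Step: archive.pen[p=/zenali; c=slusmi]
Result: created
Step: mathcell.bump[x=50]
Result: 83
Step: mathcell.over[x=-24]
Result: -83/24
Step: mathcell.bump[x=40]
Result: 877/24
Step: mathcell.peek[]
Result: 877/24
Step: mathcell.peek[]
Result: 877/24
Step: archive.recite[p=/zenali]
Result: slusmi

Answer: {tiga/, zenali=slusmi}


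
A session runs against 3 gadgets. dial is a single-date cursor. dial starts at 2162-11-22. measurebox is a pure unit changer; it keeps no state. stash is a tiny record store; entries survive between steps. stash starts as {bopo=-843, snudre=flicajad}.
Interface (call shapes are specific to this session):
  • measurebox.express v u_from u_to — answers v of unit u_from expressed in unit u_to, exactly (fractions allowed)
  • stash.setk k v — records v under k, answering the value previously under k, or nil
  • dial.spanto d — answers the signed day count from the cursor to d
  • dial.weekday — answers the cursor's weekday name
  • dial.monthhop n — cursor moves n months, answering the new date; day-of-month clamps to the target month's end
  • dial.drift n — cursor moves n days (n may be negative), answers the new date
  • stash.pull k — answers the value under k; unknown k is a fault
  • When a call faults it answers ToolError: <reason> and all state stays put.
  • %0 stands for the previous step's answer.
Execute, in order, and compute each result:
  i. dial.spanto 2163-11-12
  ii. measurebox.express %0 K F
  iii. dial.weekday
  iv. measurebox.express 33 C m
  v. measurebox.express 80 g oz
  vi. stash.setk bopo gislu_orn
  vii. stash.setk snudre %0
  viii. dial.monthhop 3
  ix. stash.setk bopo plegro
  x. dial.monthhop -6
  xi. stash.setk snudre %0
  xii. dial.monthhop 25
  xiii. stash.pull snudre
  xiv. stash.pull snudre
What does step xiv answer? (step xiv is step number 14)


>>> spanto d='2163-11-12'
:: 355
>>> express v='%0' u_from='K' u_to='F'
:: 17933/100
>>> weekday
:: Monday
>>> express v='33' u_from='C' u_to='m'
:: ToolError: incompatible units
>>> express v='80' u_from='g' u_to='oz'
:: 128000000/45359237
>>> setk k='bopo' v='gislu_orn'
:: -843
>>> setk k='snudre' v='%0'
:: flicajad
>>> monthhop n='3'
:: 2163-02-22
>>> setk k='bopo' v='plegro'
:: gislu_orn
>>> monthhop n='-6'
:: 2162-08-22
>>> setk k='snudre' v='%0'
:: -843
>>> monthhop n='25'
:: 2164-09-22
>>> pull k='snudre'
:: 2162-08-22
>>> pull k='snudre'
:: 2162-08-22

Answer: 2162-08-22


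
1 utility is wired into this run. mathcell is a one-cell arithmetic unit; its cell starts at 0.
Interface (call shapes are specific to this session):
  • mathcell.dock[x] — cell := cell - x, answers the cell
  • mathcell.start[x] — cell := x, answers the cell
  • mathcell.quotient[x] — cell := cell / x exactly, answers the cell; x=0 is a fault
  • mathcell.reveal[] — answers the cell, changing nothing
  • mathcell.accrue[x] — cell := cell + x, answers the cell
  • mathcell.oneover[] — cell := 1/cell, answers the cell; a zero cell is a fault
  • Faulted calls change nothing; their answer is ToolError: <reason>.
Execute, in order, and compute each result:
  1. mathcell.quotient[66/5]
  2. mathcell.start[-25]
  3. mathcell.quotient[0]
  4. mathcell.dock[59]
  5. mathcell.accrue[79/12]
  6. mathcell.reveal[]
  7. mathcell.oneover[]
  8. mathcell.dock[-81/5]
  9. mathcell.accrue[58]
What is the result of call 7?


Answer: -12/929

Derivation:
Using mathcell.quotient using x='66/5', and observe 0.
I call mathcell.start using x='-25', — result: -25.
Invoking mathcell.quotient using x='0': ToolError: division by zero.
I try mathcell.dock using x='59', yielding -84.
Now I run mathcell.accrue using x='79/12': -929/12.
I invoke mathcell.reveal: -929/12.
Invoking mathcell.oneover, giving -12/929.
I use mathcell.dock using x='-81/5', and observe 75189/4645.
Invoking mathcell.accrue using x='58', which returns 344599/4645.


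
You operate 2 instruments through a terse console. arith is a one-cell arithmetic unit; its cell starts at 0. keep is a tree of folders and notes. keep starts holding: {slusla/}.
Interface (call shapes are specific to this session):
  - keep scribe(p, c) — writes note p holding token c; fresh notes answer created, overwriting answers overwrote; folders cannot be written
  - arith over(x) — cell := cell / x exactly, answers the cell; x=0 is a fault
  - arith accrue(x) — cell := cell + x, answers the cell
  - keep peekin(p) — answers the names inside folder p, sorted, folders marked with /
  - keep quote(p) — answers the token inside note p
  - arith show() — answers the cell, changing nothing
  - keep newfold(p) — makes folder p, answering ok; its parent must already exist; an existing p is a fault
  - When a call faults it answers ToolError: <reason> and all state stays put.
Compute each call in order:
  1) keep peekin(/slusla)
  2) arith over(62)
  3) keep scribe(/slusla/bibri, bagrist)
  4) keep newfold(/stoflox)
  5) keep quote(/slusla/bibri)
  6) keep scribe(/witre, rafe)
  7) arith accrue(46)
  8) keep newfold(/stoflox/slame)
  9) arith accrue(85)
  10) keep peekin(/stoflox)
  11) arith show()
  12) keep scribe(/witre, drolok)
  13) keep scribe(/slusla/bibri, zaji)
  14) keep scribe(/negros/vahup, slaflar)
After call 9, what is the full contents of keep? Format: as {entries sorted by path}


Answer: {slusla/, slusla/bibri=bagrist, stoflox/, stoflox/slame/, witre=rafe}

Derivation:
·→ keep peekin(/slusla)
·← []
·→ arith over(62)
·← 0
·→ keep scribe(/slusla/bibri, bagrist)
·← created
·→ keep newfold(/stoflox)
·← ok
·→ keep quote(/slusla/bibri)
·← bagrist
·→ keep scribe(/witre, rafe)
·← created
·→ arith accrue(46)
·← 46
·→ keep newfold(/stoflox/slame)
·← ok
·→ arith accrue(85)
·← 131
·→ keep peekin(/stoflox)
·← [slame/]
·→ arith show()
·← 131
·→ keep scribe(/witre, drolok)
·← overwrote
·→ keep scribe(/slusla/bibri, zaji)
·← overwrote
·→ keep scribe(/negros/vahup, slaflar)
·← ToolError: no parent


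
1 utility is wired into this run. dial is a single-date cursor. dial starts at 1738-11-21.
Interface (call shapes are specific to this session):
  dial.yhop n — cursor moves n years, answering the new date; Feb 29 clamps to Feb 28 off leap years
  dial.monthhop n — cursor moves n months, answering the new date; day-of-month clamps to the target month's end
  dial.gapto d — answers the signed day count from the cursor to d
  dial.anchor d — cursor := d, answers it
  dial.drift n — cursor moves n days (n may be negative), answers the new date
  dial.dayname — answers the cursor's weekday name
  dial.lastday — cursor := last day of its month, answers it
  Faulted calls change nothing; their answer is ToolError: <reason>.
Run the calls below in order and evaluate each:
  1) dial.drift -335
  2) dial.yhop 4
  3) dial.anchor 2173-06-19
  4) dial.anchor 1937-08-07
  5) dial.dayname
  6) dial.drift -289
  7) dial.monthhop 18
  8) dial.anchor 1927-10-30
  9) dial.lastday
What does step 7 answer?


-- 1. dial.drift(n=-335) -> 1737-12-21
-- 2. dial.yhop(n=4) -> 1741-12-21
-- 3. dial.anchor(d=2173-06-19) -> 2173-06-19
-- 4. dial.anchor(d=1937-08-07) -> 1937-08-07
-- 5. dial.dayname() -> Saturday
-- 6. dial.drift(n=-289) -> 1936-10-22
-- 7. dial.monthhop(n=18) -> 1938-04-22
-- 8. dial.anchor(d=1927-10-30) -> 1927-10-30
-- 9. dial.lastday() -> 1927-10-31

Answer: 1938-04-22


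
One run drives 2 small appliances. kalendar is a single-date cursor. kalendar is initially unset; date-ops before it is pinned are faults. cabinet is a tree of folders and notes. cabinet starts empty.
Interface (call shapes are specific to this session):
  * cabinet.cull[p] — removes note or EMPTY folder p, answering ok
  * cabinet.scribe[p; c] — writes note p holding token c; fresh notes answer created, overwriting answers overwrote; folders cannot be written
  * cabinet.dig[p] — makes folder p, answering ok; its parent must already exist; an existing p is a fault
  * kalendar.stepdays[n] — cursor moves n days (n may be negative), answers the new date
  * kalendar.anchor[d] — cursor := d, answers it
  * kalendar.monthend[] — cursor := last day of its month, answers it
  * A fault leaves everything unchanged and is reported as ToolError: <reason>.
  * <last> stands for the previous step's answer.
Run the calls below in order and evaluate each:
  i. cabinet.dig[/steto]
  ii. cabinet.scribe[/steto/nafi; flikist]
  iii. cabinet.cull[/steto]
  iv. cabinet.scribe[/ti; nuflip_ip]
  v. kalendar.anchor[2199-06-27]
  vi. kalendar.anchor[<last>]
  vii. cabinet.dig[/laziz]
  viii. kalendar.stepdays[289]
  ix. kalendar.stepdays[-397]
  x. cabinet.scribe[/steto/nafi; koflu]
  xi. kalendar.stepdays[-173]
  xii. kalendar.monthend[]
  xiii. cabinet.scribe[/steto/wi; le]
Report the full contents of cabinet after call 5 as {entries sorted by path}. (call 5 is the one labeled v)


Answer: {steto/, steto/nafi=flikist, ti=nuflip_ip}

Derivation:
$ dig p→/steto
= ok
$ scribe p→/steto/nafi c→flikist
= created
$ cull p→/steto
= ToolError: not empty
$ scribe p→/ti c→nuflip_ip
= created
$ anchor d→2199-06-27
= 2199-06-27
$ anchor d→<last>
= 2199-06-27
$ dig p→/laziz
= ok
$ stepdays n→289
= 2200-04-12
$ stepdays n→-397
= 2199-03-11
$ scribe p→/steto/nafi c→koflu
= overwrote
$ stepdays n→-173
= 2198-09-19
$ monthend
= 2198-09-30
$ scribe p→/steto/wi c→le
= created


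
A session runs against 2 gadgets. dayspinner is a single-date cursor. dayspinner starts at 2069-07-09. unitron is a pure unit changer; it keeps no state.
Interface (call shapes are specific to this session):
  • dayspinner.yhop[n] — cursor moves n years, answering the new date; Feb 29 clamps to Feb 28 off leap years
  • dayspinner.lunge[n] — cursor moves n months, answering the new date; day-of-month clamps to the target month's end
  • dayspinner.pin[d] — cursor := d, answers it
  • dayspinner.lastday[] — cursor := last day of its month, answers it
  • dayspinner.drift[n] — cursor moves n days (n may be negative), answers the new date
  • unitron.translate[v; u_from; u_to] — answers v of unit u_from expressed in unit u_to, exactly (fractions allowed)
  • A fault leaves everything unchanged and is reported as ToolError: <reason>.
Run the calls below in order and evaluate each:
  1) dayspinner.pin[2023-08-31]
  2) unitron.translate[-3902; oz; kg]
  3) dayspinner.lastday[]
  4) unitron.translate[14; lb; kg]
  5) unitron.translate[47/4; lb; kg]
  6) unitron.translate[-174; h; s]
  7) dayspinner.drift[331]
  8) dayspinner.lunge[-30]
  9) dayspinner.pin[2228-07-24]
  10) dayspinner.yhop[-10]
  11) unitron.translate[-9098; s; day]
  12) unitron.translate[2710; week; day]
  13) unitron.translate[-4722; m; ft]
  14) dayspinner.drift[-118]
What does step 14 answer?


Answer: 2218-03-28

Derivation:
Using dayspinner.pin using d→2023-08-31, and get 2023-08-31.
I use unitron.translate using v→-3902, u_from→oz, u_to→kg, — result: -88495871387/800000000.
Invoking dayspinner.lastday, and get 2023-08-31.
Calling unitron.translate using v→14, u_from→lb, u_to→kg, → 317514659/50000000.
Now I run unitron.translate using v→47/4, u_from→lb, u_to→kg, and see 2131884139/400000000.
Next I call unitron.translate using v→-174, u_from→h, u_to→s, giving -626400.
I use dayspinner.drift using n→331, giving 2024-07-27.
I call dayspinner.lunge using n→-30, which returns 2022-01-27.
Then dayspinner.pin using d→2228-07-24, and get 2228-07-24.
I try dayspinner.yhop using n→-10, — result: 2218-07-24.
I use unitron.translate using v→-9098, u_from→s, u_to→day, and get -4549/43200.
Invoking unitron.translate using v→2710, u_from→week, u_to→day, and see 18970.
I use unitron.translate using v→-4722, u_from→m, u_to→ft, and observe -1967500/127.
Now I run dayspinner.drift using n→-118, — result: 2218-03-28.


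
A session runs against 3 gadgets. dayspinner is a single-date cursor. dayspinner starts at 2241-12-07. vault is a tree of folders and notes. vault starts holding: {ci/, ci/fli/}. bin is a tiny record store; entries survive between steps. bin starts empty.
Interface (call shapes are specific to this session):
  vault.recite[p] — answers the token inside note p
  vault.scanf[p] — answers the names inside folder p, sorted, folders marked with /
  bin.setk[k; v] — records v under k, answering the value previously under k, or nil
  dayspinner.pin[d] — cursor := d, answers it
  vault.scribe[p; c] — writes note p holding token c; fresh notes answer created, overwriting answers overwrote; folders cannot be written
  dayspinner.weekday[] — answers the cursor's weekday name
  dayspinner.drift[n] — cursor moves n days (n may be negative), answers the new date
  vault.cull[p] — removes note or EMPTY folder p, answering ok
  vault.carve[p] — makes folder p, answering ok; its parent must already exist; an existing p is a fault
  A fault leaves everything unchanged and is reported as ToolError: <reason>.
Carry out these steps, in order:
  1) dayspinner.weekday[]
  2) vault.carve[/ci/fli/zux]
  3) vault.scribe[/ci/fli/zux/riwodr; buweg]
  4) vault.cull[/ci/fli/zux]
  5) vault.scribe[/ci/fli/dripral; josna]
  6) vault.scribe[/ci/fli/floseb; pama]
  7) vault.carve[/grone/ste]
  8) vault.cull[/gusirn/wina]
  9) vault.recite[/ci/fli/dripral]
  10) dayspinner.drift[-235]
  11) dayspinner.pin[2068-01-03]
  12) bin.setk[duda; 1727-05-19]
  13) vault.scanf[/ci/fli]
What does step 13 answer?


Answer: [dripral, floseb, zux/]

Derivation:
% dayspinner.weekday
[out] Tuesday
% vault.carve p: /ci/fli/zux
[out] ok
% vault.scribe p: /ci/fli/zux/riwodr c: buweg
[out] created
% vault.cull p: /ci/fli/zux
[out] ToolError: not empty
% vault.scribe p: /ci/fli/dripral c: josna
[out] created
% vault.scribe p: /ci/fli/floseb c: pama
[out] created
% vault.carve p: /grone/ste
[out] ToolError: no parent
% vault.cull p: /gusirn/wina
[out] ToolError: not found
% vault.recite p: /ci/fli/dripral
[out] josna
% dayspinner.drift n: -235
[out] 2241-04-16
% dayspinner.pin d: 2068-01-03
[out] 2068-01-03
% bin.setk k: duda v: 1727-05-19
[out] nil
% vault.scanf p: /ci/fli
[out] [dripral, floseb, zux/]


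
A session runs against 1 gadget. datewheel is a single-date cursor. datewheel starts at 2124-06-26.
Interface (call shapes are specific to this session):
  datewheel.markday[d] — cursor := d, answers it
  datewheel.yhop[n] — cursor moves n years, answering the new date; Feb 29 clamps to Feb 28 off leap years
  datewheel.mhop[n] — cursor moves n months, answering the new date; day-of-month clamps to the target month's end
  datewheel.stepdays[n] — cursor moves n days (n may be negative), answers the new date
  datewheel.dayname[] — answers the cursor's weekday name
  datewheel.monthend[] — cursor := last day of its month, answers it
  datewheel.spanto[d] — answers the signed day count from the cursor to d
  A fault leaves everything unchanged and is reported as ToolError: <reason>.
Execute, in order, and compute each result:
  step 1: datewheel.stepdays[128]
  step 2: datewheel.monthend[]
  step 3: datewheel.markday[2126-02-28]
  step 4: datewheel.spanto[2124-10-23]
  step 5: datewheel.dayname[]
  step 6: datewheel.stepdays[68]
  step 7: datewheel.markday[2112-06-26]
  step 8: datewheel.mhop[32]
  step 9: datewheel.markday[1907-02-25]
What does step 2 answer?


Answer: 2124-11-30

Derivation:
·→ datewheel.stepdays(n=128)
·← 2124-11-01
·→ datewheel.monthend()
·← 2124-11-30
·→ datewheel.markday(d=2126-02-28)
·← 2126-02-28
·→ datewheel.spanto(d=2124-10-23)
·← -493
·→ datewheel.dayname()
·← Thursday
·→ datewheel.stepdays(n=68)
·← 2126-05-07
·→ datewheel.markday(d=2112-06-26)
·← 2112-06-26
·→ datewheel.mhop(n=32)
·← 2115-02-26
·→ datewheel.markday(d=1907-02-25)
·← 1907-02-25


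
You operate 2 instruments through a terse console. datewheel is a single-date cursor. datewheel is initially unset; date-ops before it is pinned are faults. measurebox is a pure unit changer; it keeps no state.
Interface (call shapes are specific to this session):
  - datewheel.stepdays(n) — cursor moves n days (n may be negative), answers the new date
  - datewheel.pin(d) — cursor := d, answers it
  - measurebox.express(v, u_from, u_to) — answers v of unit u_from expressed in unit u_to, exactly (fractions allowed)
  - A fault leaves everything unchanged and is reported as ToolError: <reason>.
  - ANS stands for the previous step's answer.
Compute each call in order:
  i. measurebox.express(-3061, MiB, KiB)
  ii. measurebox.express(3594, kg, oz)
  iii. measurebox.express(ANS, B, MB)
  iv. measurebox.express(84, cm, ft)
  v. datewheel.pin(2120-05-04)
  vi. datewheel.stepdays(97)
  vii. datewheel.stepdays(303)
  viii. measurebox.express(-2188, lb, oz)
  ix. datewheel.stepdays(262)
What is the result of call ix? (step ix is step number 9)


Answer: 2122-02-25

Derivation:
% express -3061 MiB KiB
[out] -3134464
% express 3594 kg oz
[out] 5750400000000/45359237
% express ANS B MB
[out] 5750400/45359237
% express 84 cm ft
[out] 350/127
% pin 2120-05-04
[out] 2120-05-04
% stepdays 97
[out] 2120-08-09
% stepdays 303
[out] 2121-06-08
% express -2188 lb oz
[out] -35008
% stepdays 262
[out] 2122-02-25


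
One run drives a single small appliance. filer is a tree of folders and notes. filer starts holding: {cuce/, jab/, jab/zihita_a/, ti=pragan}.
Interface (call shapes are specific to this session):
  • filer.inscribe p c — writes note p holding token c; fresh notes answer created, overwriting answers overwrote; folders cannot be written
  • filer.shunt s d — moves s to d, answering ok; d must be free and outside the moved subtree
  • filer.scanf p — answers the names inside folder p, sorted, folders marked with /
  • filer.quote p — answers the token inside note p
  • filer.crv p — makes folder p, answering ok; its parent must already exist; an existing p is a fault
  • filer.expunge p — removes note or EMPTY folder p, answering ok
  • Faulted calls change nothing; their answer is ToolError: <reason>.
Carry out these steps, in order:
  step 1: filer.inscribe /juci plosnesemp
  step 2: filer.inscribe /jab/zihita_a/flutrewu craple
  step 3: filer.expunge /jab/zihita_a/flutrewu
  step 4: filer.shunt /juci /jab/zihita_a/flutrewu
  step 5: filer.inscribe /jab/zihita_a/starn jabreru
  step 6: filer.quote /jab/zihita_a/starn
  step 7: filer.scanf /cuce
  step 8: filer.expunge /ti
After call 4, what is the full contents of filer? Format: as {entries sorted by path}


CALL inscribe[p→/juci; c→plosnesemp]
RET  created
CALL inscribe[p→/jab/zihita_a/flutrewu; c→craple]
RET  created
CALL expunge[p→/jab/zihita_a/flutrewu]
RET  ok
CALL shunt[s→/juci; d→/jab/zihita_a/flutrewu]
RET  ok
CALL inscribe[p→/jab/zihita_a/starn; c→jabreru]
RET  created
CALL quote[p→/jab/zihita_a/starn]
RET  jabreru
CALL scanf[p→/cuce]
RET  []
CALL expunge[p→/ti]
RET  ok

Answer: {cuce/, jab/, jab/zihita_a/, jab/zihita_a/flutrewu=plosnesemp, ti=pragan}


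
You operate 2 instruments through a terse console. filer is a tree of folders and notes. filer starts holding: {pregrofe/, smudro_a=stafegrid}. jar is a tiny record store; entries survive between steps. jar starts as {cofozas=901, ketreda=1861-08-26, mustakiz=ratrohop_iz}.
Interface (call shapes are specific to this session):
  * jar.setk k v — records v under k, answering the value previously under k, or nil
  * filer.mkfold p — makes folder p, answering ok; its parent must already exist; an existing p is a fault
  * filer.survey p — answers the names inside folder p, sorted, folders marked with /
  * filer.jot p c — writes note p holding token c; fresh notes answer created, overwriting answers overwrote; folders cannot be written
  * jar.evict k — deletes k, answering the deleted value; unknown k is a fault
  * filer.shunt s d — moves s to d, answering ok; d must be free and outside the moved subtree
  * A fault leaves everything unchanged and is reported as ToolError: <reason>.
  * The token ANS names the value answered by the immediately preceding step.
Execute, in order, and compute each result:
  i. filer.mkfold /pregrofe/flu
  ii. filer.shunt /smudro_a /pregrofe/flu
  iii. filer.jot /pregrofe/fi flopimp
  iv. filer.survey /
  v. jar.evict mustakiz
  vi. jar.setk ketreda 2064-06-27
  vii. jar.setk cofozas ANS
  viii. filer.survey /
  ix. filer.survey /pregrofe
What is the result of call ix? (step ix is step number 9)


% mkfold p: /pregrofe/flu
  ok
% shunt s: /smudro_a d: /pregrofe/flu
  ToolError: exists
% jot p: /pregrofe/fi c: flopimp
  created
% survey p: /
  [pregrofe/, smudro_a]
% evict k: mustakiz
  ratrohop_iz
% setk k: ketreda v: 2064-06-27
  1861-08-26
% setk k: cofozas v: ANS
  901
% survey p: /
  [pregrofe/, smudro_a]
% survey p: /pregrofe
  [fi, flu/]

Answer: [fi, flu/]


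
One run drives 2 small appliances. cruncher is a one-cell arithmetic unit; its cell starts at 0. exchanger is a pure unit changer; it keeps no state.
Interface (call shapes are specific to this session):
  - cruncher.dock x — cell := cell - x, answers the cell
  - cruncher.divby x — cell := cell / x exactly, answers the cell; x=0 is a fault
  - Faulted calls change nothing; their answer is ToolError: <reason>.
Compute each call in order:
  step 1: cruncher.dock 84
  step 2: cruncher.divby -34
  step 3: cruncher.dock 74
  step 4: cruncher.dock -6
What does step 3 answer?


==> dock(x='84')
<== -84
==> divby(x='-34')
<== 42/17
==> dock(x='74')
<== -1216/17
==> dock(x='-6')
<== -1114/17

Answer: -1216/17


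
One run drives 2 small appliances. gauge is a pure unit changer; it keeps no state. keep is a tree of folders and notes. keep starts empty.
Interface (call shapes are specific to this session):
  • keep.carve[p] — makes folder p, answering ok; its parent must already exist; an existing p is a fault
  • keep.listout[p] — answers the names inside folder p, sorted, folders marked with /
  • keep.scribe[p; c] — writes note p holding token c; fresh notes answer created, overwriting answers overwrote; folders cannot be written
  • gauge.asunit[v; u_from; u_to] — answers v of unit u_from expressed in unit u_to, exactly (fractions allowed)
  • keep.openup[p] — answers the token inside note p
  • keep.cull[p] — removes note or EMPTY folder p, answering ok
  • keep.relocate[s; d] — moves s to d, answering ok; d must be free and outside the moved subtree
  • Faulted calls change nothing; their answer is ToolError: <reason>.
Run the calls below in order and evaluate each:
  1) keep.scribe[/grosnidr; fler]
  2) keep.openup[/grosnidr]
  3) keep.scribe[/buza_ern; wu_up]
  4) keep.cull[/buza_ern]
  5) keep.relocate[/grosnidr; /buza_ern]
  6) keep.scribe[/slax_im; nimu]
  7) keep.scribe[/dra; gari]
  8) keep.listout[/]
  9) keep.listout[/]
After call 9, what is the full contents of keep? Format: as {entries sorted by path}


// keep.scribe(p→/grosnidr, c→fler) == created
// keep.openup(p→/grosnidr) == fler
// keep.scribe(p→/buza_ern, c→wu_up) == created
// keep.cull(p→/buza_ern) == ok
// keep.relocate(s→/grosnidr, d→/buza_ern) == ok
// keep.scribe(p→/slax_im, c→nimu) == created
// keep.scribe(p→/dra, c→gari) == created
// keep.listout(p→/) == [buza_ern, dra, slax_im]
// keep.listout(p→/) == [buza_ern, dra, slax_im]

Answer: {buza_ern=fler, dra=gari, slax_im=nimu}


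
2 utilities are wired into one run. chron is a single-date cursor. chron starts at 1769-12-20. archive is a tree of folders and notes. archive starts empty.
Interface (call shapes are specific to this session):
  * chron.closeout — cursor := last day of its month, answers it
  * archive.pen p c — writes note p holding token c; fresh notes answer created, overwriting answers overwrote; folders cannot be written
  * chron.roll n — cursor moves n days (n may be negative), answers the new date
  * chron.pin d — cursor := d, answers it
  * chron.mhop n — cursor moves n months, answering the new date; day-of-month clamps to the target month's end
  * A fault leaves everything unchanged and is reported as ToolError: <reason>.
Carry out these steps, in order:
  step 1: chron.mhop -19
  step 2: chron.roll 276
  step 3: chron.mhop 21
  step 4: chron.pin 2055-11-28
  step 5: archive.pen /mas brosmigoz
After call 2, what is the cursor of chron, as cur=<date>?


I invoke chron.mhop using n='-19', yielding 1768-05-20.
I invoke chron.roll using n='276', giving 1769-02-20.
I run chron.mhop using n='21', and see 1770-11-20.
Invoking chron.pin using d='2055-11-28', and get 2055-11-28.
I try archive.pen using p='/mas', c='brosmigoz', and observe created.

Answer: cur=1769-02-20


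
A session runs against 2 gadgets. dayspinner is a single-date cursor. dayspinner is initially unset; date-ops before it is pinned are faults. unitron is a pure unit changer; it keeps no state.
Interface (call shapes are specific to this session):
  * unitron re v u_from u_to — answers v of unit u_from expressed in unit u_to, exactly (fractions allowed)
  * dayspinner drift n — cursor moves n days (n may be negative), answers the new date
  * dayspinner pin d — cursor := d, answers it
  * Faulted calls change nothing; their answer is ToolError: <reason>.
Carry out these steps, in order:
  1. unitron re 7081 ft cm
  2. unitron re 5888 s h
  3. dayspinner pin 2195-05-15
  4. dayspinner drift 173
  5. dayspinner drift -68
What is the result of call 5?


;; 1. unitron re(v: 7081, u_from: ft, u_to: cm) => 5395722/25
;; 2. unitron re(v: 5888, u_from: s, u_to: h) => 368/225
;; 3. dayspinner pin(d: 2195-05-15) => 2195-05-15
;; 4. dayspinner drift(n: 173) => 2195-11-04
;; 5. dayspinner drift(n: -68) => 2195-08-28

Answer: 2195-08-28


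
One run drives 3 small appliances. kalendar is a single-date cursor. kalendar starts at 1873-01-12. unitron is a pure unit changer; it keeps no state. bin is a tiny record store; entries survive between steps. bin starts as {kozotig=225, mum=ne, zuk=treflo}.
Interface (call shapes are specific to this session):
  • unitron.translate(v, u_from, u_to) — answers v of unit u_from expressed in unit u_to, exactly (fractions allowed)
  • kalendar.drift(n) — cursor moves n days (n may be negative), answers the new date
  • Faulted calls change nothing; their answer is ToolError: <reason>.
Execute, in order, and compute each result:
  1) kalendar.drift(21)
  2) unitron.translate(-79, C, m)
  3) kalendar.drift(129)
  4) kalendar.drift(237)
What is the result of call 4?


Answer: 1874-02-03

Derivation:
;; drift(n: 21) -> 1873-02-02
;; translate(v: -79, u_from: C, u_to: m) -> ToolError: incompatible units
;; drift(n: 129) -> 1873-06-11
;; drift(n: 237) -> 1874-02-03
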